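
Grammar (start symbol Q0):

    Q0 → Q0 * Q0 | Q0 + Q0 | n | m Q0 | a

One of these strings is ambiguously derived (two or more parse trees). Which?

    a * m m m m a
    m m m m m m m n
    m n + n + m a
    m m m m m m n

m n + n + m a

a * m m m m a: 1 tree
m m m m m m m n: 1 tree
m n + n + m a: 5 trees
m m m m m m n: 1 tree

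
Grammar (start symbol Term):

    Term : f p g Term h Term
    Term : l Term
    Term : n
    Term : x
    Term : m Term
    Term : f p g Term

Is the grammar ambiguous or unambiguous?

Witness: f p g f p g n h n

Derivation 1: Term ⇒ f p g Term h Term ⇒ f p g f p g Term h Term ⇒ f p g f p g n h Term ⇒ f p g f p g n h n
Derivation 2: Term ⇒ f p g Term ⇒ f p g f p g Term h Term ⇒ f p g f p g n h Term ⇒ f p g f p g n h n

Two distinct leftmost derivations for the same string.

Ambiguous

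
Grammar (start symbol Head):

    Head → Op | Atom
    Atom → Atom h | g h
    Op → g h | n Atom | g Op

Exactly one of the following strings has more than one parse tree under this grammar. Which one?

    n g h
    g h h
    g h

g h

n g h: 1 tree
g h h: 1 tree
g h: 2 trees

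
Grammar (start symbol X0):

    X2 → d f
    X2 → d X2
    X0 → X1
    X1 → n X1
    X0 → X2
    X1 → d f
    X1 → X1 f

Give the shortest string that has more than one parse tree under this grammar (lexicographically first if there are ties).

length 2: d f has 2 parse trees

Two derivations of d f:
  X0 ⇒ X1 ⇒ d f
  X0 ⇒ X2 ⇒ d f

d f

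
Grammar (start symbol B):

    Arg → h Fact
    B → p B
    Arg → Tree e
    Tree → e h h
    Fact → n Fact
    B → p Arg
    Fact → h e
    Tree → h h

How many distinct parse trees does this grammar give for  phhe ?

Parse trees for phhe:
  [B p [Arg h [Fact h e]]]
  [B p [Arg [Tree h h] e]]

2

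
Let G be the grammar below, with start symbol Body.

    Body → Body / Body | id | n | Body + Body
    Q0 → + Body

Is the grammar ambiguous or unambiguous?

Witness: id + id + id

Derivation 1: Body ⇒ Body + Body ⇒ id + Body ⇒ id + Body + Body ⇒ id + id + Body ⇒ id + id + id
Derivation 2: Body ⇒ Body + Body ⇒ Body + Body + Body ⇒ id + Body + Body ⇒ id + id + Body ⇒ id + id + id

Two distinct leftmost derivations for the same string.

Ambiguous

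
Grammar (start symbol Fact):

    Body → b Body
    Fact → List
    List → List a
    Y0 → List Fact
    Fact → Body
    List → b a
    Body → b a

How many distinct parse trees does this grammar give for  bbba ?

1

Parse trees for bbba:
  [Fact [Body b [Body b [Body b a]]]]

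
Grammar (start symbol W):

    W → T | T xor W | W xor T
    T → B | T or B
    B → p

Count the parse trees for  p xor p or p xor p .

4

Parse trees for p xor p or p xor p:
  [W [T [B p]] xor [W [T [T [B p]] or [B p]] xor [W [T [B p]]]]]
  [W [T [B p]] xor [W [W [T [T [B p]] or [B p]]] xor [T [B p]]]]
  [W [W [T [B p]] xor [W [T [T [B p]] or [B p]]]] xor [T [B p]]]
  [W [W [W [T [B p]]] xor [T [T [B p]] or [B p]]] xor [T [B p]]]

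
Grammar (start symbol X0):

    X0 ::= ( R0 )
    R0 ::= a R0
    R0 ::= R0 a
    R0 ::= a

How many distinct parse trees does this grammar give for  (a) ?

1

Parse trees for (a):
  [X0 ( [R0 a] )]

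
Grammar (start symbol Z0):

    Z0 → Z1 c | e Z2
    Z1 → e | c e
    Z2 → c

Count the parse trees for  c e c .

Parse trees for c e c:
  [Z0 [Z1 c e] c]

1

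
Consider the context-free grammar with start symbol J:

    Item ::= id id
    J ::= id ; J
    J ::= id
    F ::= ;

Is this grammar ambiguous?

Unambiguous

Only J is reachable from J; ignoring the rest: Right-recursive list with a separator: after each atom, whether the separator follows determines the rule. One parse per string.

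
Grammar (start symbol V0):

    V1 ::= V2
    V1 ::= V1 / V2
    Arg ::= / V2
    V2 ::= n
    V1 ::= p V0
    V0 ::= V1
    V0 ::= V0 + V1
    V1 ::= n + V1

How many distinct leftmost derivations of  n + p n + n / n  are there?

Parse trees for n + p n + n / n (showing first 6 of 14):
  [V0 [V1 [V1 n + [V1 p [V0 [V1 n + [V1 [V2 n]]]]]] / [V2 n]]]
  [V0 [V1 [V1 n + [V1 p [V0 [V0 [V1 [V2 n]]] + [V1 [V2 n]]]]] / [V2 n]]]
  [V0 [V1 n + [V1 [V1 p [V0 [V1 n + [V1 [V2 n]]]]] / [V2 n]]]]
  [V0 [V1 n + [V1 [V1 p [V0 [V0 [V1 [V2 n]]] + [V1 [V2 n]]]] / [V2 n]]]]
  [V0 [V1 n + [V1 p [V0 [V1 [V1 n + [V1 [V2 n]]] / [V2 n]]]]]]
  [V0 [V1 n + [V1 p [V0 [V1 n + [V1 [V1 [V2 n]] / [V2 n]]]]]]]

14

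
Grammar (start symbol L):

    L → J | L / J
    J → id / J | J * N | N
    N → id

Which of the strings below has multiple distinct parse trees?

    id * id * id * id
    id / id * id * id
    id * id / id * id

id * id * id * id: 1 tree
id / id * id * id: 4 trees
id * id / id * id: 1 tree

id / id * id * id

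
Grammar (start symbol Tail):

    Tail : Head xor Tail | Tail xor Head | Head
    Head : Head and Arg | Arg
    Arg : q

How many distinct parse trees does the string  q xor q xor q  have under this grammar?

4

Parse trees for q xor q xor q:
  [Tail [Head [Arg q]] xor [Tail [Head [Arg q]] xor [Tail [Head [Arg q]]]]]
  [Tail [Head [Arg q]] xor [Tail [Tail [Head [Arg q]]] xor [Head [Arg q]]]]
  [Tail [Tail [Head [Arg q]] xor [Tail [Head [Arg q]]]] xor [Head [Arg q]]]
  [Tail [Tail [Tail [Head [Arg q]]] xor [Head [Arg q]]] xor [Head [Arg q]]]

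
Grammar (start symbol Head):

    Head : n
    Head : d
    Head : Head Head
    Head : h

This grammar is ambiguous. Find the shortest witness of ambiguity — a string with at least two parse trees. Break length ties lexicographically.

d d d

length 1: no string has ≥2 trees
length 2: no string has ≥2 trees
length 3: d d d has 2 parse trees

Two derivations of d d d:
  Head ⇒ Head Head ⇒ d Head ⇒ d Head Head ⇒ d d Head ⇒ d d d
  Head ⇒ Head Head ⇒ Head Head Head ⇒ d Head Head ⇒ d d Head ⇒ d d d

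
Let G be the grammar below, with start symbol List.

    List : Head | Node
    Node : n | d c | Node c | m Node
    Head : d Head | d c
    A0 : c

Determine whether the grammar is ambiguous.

Witness: d c

Derivation 1: List ⇒ Head ⇒ d c
Derivation 2: List ⇒ Node ⇒ d c

Two distinct leftmost derivations for the same string.

Ambiguous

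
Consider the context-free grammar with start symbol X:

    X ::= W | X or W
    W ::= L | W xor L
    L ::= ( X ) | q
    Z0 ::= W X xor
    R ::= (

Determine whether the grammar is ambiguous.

Unambiguous

(Z0, R are unreachable from X, so their rules don't affect L(X).) This is a standard precedence ladder (X over W over L), with each level left-recursive on its own operator ('or' at X, 'xor' at W). That structure is LR(1), hence unambiguous.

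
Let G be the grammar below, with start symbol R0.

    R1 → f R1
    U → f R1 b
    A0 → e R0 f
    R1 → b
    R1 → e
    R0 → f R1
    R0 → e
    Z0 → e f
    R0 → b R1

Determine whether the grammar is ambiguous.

Unambiguous

Only R0, R1 are reachable from R0; ignoring the rest: The reachable rules are right-linear with at most one rule per (nonterminal, next-terminal) pair. Each input token forces the next rule, so parsing is deterministic.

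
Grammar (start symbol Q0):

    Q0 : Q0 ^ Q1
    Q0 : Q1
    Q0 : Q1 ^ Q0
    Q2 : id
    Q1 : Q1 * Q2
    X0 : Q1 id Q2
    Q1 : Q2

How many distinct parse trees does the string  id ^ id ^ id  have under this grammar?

4

Parse trees for id ^ id ^ id:
  [Q0 [Q0 [Q0 [Q1 [Q2 id]]] ^ [Q1 [Q2 id]]] ^ [Q1 [Q2 id]]]
  [Q0 [Q0 [Q1 [Q2 id]] ^ [Q0 [Q1 [Q2 id]]]] ^ [Q1 [Q2 id]]]
  [Q0 [Q1 [Q2 id]] ^ [Q0 [Q0 [Q1 [Q2 id]]] ^ [Q1 [Q2 id]]]]
  [Q0 [Q1 [Q2 id]] ^ [Q0 [Q1 [Q2 id]] ^ [Q0 [Q1 [Q2 id]]]]]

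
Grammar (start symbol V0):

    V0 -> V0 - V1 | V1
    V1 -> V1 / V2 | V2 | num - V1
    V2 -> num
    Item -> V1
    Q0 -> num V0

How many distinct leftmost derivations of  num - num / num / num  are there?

Parse trees for num - num / num / num:
  [V0 [V0 [V1 [V2 num]]] - [V1 [V1 [V1 [V2 num]] / [V2 num]] / [V2 num]]]
  [V0 [V1 [V1 [V1 num - [V1 [V2 num]]] / [V2 num]] / [V2 num]]]
  [V0 [V1 [V1 num - [V1 [V1 [V2 num]] / [V2 num]]] / [V2 num]]]
  [V0 [V1 num - [V1 [V1 [V1 [V2 num]] / [V2 num]] / [V2 num]]]]

4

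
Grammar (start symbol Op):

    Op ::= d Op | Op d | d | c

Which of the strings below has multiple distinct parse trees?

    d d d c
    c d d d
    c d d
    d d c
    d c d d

d c d d

d d d c: 1 tree
c d d d: 1 tree
c d d: 1 tree
d d c: 1 tree
d c d d: 3 trees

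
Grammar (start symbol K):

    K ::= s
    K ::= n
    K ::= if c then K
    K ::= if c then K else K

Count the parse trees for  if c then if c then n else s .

Parse trees for if c then if c then n else s:
  [K if c then [K if c then [K n] else [K s]]]
  [K if c then [K if c then [K n]] else [K s]]

2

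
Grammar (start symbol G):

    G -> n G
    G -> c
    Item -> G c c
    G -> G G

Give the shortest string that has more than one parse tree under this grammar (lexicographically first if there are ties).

length 1: no string has ≥2 trees
length 2: no string has ≥2 trees
length 3: c c c has 2 parse trees

Two derivations of c c c:
  G ⇒ G G ⇒ c G ⇒ c G G ⇒ c c G ⇒ c c c
  G ⇒ G G ⇒ G G G ⇒ c G G ⇒ c c G ⇒ c c c

c c c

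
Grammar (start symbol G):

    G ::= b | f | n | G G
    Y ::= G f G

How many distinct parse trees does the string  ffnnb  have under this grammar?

14

Parse trees for ffnnb (showing first 6 of 14):
  [G [G f] [G [G f] [G [G n] [G [G n] [G b]]]]]
  [G [G f] [G [G f] [G [G [G n] [G n]] [G b]]]]
  [G [G f] [G [G [G f] [G n]] [G [G n] [G b]]]]
  [G [G f] [G [G [G f] [G [G n] [G n]]] [G b]]]
  [G [G f] [G [G [G [G f] [G n]] [G n]] [G b]]]
  [G [G [G f] [G f]] [G [G n] [G [G n] [G b]]]]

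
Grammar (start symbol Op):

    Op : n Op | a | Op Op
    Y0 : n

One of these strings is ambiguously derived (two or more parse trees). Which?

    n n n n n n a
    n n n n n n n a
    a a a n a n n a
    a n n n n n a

n n n n n n a: 1 tree
n n n n n n n a: 1 tree
a a a n a n n a: 19 trees
a n n n n n a: 1 tree

a a a n a n n a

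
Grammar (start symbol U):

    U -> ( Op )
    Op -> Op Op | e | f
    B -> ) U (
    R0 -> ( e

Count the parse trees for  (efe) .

Parse trees for (efe):
  [U ( [Op [Op e] [Op [Op f] [Op e]]] )]
  [U ( [Op [Op [Op e] [Op f]] [Op e]] )]

2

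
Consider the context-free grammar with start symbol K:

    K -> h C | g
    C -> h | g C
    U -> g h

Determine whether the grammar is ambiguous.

Unambiguous

Only K, C are reachable from K; ignoring the rest: Restricted to the reachable nonterminals, every rule has the form A → t or A → t B, and no two rules for the same A share a first terminal. The grammar encodes a DFA — one run per string.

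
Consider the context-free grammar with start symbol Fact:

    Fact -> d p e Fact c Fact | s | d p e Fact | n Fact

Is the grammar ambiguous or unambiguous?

Witness: d p e d p e s c s

Derivation 1: Fact ⇒ d p e Fact c Fact ⇒ d p e d p e Fact c Fact ⇒ d p e d p e s c Fact ⇒ d p e d p e s c s
Derivation 2: Fact ⇒ d p e Fact ⇒ d p e d p e Fact c Fact ⇒ d p e d p e s c Fact ⇒ d p e d p e s c s

Two distinct leftmost derivations for the same string.

Ambiguous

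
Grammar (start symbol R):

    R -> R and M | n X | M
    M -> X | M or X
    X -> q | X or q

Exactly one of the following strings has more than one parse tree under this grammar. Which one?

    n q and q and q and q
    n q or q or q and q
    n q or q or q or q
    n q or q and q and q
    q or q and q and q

n q and q and q and q: 1 tree
n q or q or q and q: 1 tree
n q or q or q or q: 1 tree
n q or q and q and q: 1 tree
q or q and q and q: 2 trees

q or q and q and q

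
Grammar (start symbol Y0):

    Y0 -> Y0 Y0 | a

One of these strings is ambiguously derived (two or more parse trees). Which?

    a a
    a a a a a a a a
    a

a a a a a a a a

a a: 1 tree
a a a a a a a a: 429 trees
a: 1 tree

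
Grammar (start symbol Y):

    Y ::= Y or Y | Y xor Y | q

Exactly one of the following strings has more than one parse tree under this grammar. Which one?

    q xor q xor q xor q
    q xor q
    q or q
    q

q xor q xor q xor q: 5 trees
q xor q: 1 tree
q or q: 1 tree
q: 1 tree

q xor q xor q xor q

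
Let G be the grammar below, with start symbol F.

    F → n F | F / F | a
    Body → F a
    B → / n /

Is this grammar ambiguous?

Witness: n a / a

Derivation 1: F ⇒ n F ⇒ n F / F ⇒ n a / F ⇒ n a / a
Derivation 2: F ⇒ F / F ⇒ n F / F ⇒ n a / F ⇒ n a / a

Two distinct leftmost derivations for the same string.

Ambiguous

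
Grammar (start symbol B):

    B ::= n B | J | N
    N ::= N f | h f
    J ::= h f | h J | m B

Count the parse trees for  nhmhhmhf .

2

Parse trees for nhmhhmhf:
  [B n [B [J h [J m [B [J h [J h [J m [B [J h f]]]]]]]]]]
  [B n [B [J h [J m [B [J h [J h [J m [B [N h f]]]]]]]]]]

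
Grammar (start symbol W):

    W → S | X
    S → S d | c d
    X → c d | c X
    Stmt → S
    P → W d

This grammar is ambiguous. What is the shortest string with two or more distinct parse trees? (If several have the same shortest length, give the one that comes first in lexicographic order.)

c d

length 2: c d has 2 parse trees

Two derivations of c d:
  W ⇒ S ⇒ c d
  W ⇒ X ⇒ c d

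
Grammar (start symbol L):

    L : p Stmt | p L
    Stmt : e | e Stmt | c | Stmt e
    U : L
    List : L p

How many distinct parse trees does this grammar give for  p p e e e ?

4

Parse trees for p p e e e:
  [L p [L p [Stmt e [Stmt e [Stmt e]]]]]
  [L p [L p [Stmt e [Stmt [Stmt e] e]]]]
  [L p [L p [Stmt [Stmt e [Stmt e]] e]]]
  [L p [L p [Stmt [Stmt [Stmt e] e] e]]]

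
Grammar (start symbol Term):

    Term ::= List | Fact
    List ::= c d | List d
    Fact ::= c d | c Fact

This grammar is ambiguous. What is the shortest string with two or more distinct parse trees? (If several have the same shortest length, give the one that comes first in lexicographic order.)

c d

length 2: c d has 2 parse trees

Two derivations of c d:
  Term ⇒ List ⇒ c d
  Term ⇒ Fact ⇒ c d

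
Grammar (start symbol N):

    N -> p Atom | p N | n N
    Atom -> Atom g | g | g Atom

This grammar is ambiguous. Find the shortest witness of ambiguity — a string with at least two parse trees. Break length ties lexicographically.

length 2: no string has ≥2 trees
length 3: p g g has 2 parse trees

Two derivations of p g g:
  N ⇒ p Atom ⇒ p Atom g ⇒ p g g
  N ⇒ p Atom ⇒ p g Atom ⇒ p g g

p g g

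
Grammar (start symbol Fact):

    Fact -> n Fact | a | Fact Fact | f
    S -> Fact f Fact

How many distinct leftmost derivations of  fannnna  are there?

Parse trees for fannnna:
  [Fact [Fact f] [Fact [Fact a] [Fact n [Fact n [Fact n [Fact n [Fact a]]]]]]]
  [Fact [Fact [Fact f] [Fact a]] [Fact n [Fact n [Fact n [Fact n [Fact a]]]]]]

2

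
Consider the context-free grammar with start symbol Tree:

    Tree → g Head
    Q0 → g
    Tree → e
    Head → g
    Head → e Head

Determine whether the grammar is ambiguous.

Only Tree, Head are reachable from Tree; ignoring the rest: The reachable rules are right-linear with at most one rule per (nonterminal, next-terminal) pair. Each input token forces the next rule, so parsing is deterministic.

Unambiguous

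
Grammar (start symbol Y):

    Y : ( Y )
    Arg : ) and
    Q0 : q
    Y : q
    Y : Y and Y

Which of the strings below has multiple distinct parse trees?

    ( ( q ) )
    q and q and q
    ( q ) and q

( ( q ) ): 1 tree
q and q and q: 2 trees
( q ) and q: 1 tree

q and q and q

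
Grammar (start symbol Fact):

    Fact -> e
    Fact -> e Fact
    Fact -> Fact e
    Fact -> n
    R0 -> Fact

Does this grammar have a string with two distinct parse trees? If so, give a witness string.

Ambiguous

Witness: e e

Derivation 1: Fact ⇒ e Fact ⇒ e e
Derivation 2: Fact ⇒ Fact e ⇒ e e

Two distinct leftmost derivations for the same string.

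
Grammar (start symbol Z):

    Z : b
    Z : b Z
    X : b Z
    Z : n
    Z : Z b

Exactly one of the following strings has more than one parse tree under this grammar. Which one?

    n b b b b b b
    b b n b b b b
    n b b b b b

n b b b b b b: 1 tree
b b n b b b b: 15 trees
n b b b b b: 1 tree

b b n b b b b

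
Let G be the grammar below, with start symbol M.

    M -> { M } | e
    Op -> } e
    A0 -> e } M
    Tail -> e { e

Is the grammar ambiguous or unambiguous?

(Op, A0, Tail are unreachable from M, so their rules don't affect L(M).) Each string is a nest of matched brackets around a single atom. An opening bracket forces the recursive rule; an atom forces the base rule.

Unambiguous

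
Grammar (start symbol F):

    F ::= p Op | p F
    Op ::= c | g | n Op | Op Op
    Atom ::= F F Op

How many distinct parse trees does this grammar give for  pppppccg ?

Parse trees for pppppccg:
  [F p [F p [F p [F p [F p [Op [Op c] [Op [Op c] [Op g]]]]]]]]
  [F p [F p [F p [F p [F p [Op [Op [Op c] [Op c]] [Op g]]]]]]]

2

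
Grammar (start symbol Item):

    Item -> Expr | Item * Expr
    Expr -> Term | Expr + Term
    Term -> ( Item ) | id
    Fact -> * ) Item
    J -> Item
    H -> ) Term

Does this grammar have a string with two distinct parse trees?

Only Item, Expr, Term are reachable from Item; ignoring the rest: Item → Item * Expr | Expr  ;  Expr → Expr + Term | Term  — a left-associative chain with Term at the bottom. Each string factors uniquely by precedence.

Unambiguous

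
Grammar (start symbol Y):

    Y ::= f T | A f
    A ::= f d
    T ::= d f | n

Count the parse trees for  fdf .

2

Parse trees for fdf:
  [Y f [T d f]]
  [Y [A f d] f]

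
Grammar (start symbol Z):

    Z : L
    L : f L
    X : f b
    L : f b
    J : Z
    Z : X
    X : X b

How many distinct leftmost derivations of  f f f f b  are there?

1

Parse trees for f f f f b:
  [Z [L f [L f [L f [L f b]]]]]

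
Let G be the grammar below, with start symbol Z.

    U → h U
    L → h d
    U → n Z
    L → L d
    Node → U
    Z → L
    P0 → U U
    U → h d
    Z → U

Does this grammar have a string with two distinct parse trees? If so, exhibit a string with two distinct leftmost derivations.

Witness: h d

Derivation 1: Z ⇒ L ⇒ h d
Derivation 2: Z ⇒ U ⇒ h d

Two distinct leftmost derivations for the same string.

Ambiguous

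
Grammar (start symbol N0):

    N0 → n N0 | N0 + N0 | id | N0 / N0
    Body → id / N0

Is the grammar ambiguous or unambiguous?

Witness: n id + id

Derivation 1: N0 ⇒ n N0 ⇒ n N0 + N0 ⇒ n id + N0 ⇒ n id + id
Derivation 2: N0 ⇒ N0 + N0 ⇒ n N0 + N0 ⇒ n id + N0 ⇒ n id + id

Two distinct leftmost derivations for the same string.

Ambiguous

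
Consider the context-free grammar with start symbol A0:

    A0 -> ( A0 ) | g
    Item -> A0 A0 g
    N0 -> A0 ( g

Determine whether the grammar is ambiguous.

Unambiguous

Only A0 is reachable from A0; ignoring the rest: Each string is a nest of matched brackets around a single atom. An opening bracket forces the recursive rule; an atom forces the base rule.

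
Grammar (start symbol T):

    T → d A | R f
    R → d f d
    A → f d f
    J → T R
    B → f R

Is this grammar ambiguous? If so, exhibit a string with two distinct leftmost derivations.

Witness: d f d f

Derivation 1: T ⇒ d A ⇒ d f d f
Derivation 2: T ⇒ R f ⇒ d f d f

Two distinct leftmost derivations for the same string.

Ambiguous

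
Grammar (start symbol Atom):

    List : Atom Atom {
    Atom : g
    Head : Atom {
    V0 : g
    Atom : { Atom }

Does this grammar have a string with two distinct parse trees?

Only Atom is reachable from Atom; ignoring the rest: Each string is a nest of matched brackets around a single atom. An opening bracket forces the recursive rule; an atom forces the base rule.

Unambiguous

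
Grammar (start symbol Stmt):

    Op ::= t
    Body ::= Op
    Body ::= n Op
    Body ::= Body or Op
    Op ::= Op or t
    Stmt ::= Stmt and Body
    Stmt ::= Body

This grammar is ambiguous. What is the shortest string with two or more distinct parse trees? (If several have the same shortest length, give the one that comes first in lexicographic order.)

t or t

length 1: no string has ≥2 trees
length 2: no string has ≥2 trees
length 3: t or t has 2 parse trees

Two derivations of t or t:
  Stmt ⇒ Body ⇒ Op ⇒ Op or t ⇒ t or t
  Stmt ⇒ Body ⇒ Body or Op ⇒ Op or Op ⇒ t or Op ⇒ t or t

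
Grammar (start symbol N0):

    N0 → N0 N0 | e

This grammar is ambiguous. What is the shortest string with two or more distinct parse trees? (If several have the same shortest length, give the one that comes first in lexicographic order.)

e e e

length 1: no string has ≥2 trees
length 2: no string has ≥2 trees
length 3: e e e has 2 parse trees

Two derivations of e e e:
  N0 ⇒ N0 N0 ⇒ N0 N0 N0 ⇒ e N0 N0 ⇒ e e N0 ⇒ e e e
  N0 ⇒ N0 N0 ⇒ e N0 ⇒ e N0 N0 ⇒ e e N0 ⇒ e e e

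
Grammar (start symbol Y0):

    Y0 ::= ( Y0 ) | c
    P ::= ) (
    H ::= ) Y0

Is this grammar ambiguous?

Unambiguous

Only Y0 is reachable from Y0; ignoring the rest: L(Y0) is { openⁿ atom closeⁿ : n ≥ 0 }. The bracket depth fixes n, and the derivation is forced at every step.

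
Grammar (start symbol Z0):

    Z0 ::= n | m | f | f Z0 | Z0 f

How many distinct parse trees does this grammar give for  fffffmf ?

Parse trees for fffffmf:
  [Z0 f [Z0 f [Z0 f [Z0 f [Z0 f [Z0 [Z0 m] f]]]]]]
  [Z0 f [Z0 f [Z0 f [Z0 f [Z0 [Z0 f [Z0 m]] f]]]]]
  [Z0 f [Z0 f [Z0 f [Z0 [Z0 f [Z0 f [Z0 m]]] f]]]]
  [Z0 f [Z0 f [Z0 [Z0 f [Z0 f [Z0 f [Z0 m]]]] f]]]
  [Z0 f [Z0 [Z0 f [Z0 f [Z0 f [Z0 f [Z0 m]]]]] f]]
  [Z0 [Z0 f [Z0 f [Z0 f [Z0 f [Z0 f [Z0 m]]]]]] f]

6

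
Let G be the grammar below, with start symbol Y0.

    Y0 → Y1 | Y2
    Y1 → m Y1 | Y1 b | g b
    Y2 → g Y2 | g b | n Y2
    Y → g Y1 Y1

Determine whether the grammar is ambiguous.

Witness: g b

Derivation 1: Y0 ⇒ Y1 ⇒ g b
Derivation 2: Y0 ⇒ Y2 ⇒ g b

Two distinct leftmost derivations for the same string.

Ambiguous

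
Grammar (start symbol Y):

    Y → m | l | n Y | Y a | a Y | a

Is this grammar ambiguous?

Witness: a a

Derivation 1: Y ⇒ Y a ⇒ a a
Derivation 2: Y ⇒ a Y ⇒ a a

Two distinct leftmost derivations for the same string.

Ambiguous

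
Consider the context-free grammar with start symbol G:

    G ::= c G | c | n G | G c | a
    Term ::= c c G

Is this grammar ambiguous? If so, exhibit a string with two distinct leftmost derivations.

Witness: c c

Derivation 1: G ⇒ c G ⇒ c c
Derivation 2: G ⇒ G c ⇒ c c

Two distinct leftmost derivations for the same string.

Ambiguous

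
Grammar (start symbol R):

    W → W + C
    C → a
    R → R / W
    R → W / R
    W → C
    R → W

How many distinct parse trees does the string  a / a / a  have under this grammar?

4

Parse trees for a / a / a:
  [R [R [R [W [C a]]] / [W [C a]]] / [W [C a]]]
  [R [R [W [C a]] / [R [W [C a]]]] / [W [C a]]]
  [R [W [C a]] / [R [R [W [C a]]] / [W [C a]]]]
  [R [W [C a]] / [R [W [C a]] / [R [W [C a]]]]]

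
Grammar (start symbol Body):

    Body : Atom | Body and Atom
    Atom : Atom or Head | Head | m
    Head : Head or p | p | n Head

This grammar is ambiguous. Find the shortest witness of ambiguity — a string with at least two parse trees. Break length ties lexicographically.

p or p

length 1: no string has ≥2 trees
length 2: no string has ≥2 trees
length 3: p or p has 2 parse trees

Two derivations of p or p:
  Body ⇒ Atom ⇒ Atom or Head ⇒ Head or Head ⇒ p or Head ⇒ p or p
  Body ⇒ Atom ⇒ Head ⇒ Head or p ⇒ p or p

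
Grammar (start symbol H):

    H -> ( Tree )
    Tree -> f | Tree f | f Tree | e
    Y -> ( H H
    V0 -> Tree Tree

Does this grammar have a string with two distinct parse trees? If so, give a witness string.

Ambiguous

Witness: ( f f )

Derivation 1: H ⇒ ( Tree ) ⇒ ( Tree f ) ⇒ ( f f )
Derivation 2: H ⇒ ( Tree ) ⇒ ( f Tree ) ⇒ ( f f )

Two distinct leftmost derivations for the same string.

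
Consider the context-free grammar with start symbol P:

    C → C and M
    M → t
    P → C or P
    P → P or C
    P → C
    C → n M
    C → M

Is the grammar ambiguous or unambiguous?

Witness: t or t

Derivation 1: P ⇒ C or P ⇒ M or P ⇒ t or P ⇒ t or C ⇒ t or M ⇒ t or t
Derivation 2: P ⇒ P or C ⇒ C or C ⇒ M or C ⇒ t or C ⇒ t or M ⇒ t or t

Two distinct leftmost derivations for the same string.

Ambiguous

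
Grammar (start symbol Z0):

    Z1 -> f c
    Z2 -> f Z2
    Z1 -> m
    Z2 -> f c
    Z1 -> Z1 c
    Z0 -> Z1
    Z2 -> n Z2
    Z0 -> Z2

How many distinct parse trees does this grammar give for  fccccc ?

Parse trees for fccccc:
  [Z0 [Z1 [Z1 [Z1 [Z1 [Z1 f c] c] c] c] c]]

1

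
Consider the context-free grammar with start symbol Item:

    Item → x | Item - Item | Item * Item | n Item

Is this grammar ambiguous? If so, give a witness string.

Witness: n x * x

Derivation 1: Item ⇒ Item * Item ⇒ n Item * Item ⇒ n x * Item ⇒ n x * x
Derivation 2: Item ⇒ n Item ⇒ n Item * Item ⇒ n x * Item ⇒ n x * x

Two distinct leftmost derivations for the same string.

Ambiguous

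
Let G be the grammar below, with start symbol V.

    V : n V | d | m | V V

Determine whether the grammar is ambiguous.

Ambiguous

Witness: d d d

Derivation 1: V ⇒ V V ⇒ d V ⇒ d V V ⇒ d d V ⇒ d d d
Derivation 2: V ⇒ V V ⇒ V V V ⇒ d V V ⇒ d d V ⇒ d d d

Two distinct leftmost derivations for the same string.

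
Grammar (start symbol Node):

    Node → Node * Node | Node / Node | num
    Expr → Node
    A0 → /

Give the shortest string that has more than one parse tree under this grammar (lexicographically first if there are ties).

num * num * num

length 1: no string has ≥2 trees
length 3: no string has ≥2 trees
length 5: num * num * num has 2 parse trees

Two derivations of num * num * num:
  Node ⇒ Node * Node ⇒ Node * Node * Node ⇒ num * Node * Node ⇒ num * num * Node ⇒ num * num * num
  Node ⇒ Node * Node ⇒ num * Node ⇒ num * Node * Node ⇒ num * num * Node ⇒ num * num * num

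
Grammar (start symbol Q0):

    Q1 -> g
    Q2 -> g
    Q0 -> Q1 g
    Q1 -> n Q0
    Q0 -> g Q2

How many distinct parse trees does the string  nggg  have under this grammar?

2

Parse trees for nggg:
  [Q0 [Q1 n [Q0 [Q1 g] g]] g]
  [Q0 [Q1 n [Q0 g [Q2 g]]] g]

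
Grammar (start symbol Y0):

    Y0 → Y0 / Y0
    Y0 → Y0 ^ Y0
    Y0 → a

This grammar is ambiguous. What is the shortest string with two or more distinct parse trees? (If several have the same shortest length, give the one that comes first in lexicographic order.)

a / a / a

length 1: no string has ≥2 trees
length 3: no string has ≥2 trees
length 5: a / a / a has 2 parse trees

Two derivations of a / a / a:
  Y0 ⇒ Y0 / Y0 ⇒ Y0 / Y0 / Y0 ⇒ a / Y0 / Y0 ⇒ a / a / Y0 ⇒ a / a / a
  Y0 ⇒ Y0 / Y0 ⇒ a / Y0 ⇒ a / Y0 / Y0 ⇒ a / a / Y0 ⇒ a / a / a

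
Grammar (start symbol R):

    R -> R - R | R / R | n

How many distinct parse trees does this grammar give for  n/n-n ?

2

Parse trees for n/n-n:
  [R [R [R n] / [R n]] - [R n]]
  [R [R n] / [R [R n] - [R n]]]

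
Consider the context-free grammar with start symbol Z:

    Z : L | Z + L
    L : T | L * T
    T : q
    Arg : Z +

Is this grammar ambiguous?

Unambiguous

(Arg is unreachable from Z, so its rules don't affect L(Z).) This is a standard precedence ladder (Z over L over T), with each level left-recursive on its own operator ('+' at Z, '*' at L). That structure is LR(1), hence unambiguous.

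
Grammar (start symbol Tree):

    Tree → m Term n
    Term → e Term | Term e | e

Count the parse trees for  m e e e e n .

Parse trees for m e e e e n:
  [Tree m [Term e [Term e [Term e [Term e]]]] n]
  [Tree m [Term e [Term e [Term [Term e] e]]] n]
  [Tree m [Term e [Term [Term e [Term e]] e]] n]
  [Tree m [Term e [Term [Term [Term e] e] e]] n]
  [Tree m [Term [Term e [Term e [Term e]]] e] n]
  [Tree m [Term [Term e [Term [Term e] e]] e] n]
  [Tree m [Term [Term [Term e [Term e]] e] e] n]
  [Tree m [Term [Term [Term [Term e] e] e] e] n]

8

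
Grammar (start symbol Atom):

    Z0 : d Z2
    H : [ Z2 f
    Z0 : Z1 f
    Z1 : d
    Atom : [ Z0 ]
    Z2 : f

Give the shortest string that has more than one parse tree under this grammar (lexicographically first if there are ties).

length 4: [ d f ] has 2 parse trees

Two derivations of [ d f ]:
  Atom ⇒ [ Z0 ] ⇒ [ d Z2 ] ⇒ [ d f ]
  Atom ⇒ [ Z0 ] ⇒ [ Z1 f ] ⇒ [ d f ]

[ d f ]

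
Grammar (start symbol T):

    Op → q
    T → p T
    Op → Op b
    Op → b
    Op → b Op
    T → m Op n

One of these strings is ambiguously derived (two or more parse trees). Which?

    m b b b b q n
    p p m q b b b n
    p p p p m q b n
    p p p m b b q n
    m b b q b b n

m b b q b b n

m b b b b q n: 1 tree
p p m q b b b n: 1 tree
p p p p m q b n: 1 tree
p p p m b b q n: 1 tree
m b b q b b n: 6 trees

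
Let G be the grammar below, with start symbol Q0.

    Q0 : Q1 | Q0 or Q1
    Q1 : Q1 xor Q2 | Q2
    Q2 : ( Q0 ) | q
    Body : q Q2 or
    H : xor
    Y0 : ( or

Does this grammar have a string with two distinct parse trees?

(Body, H, Y0 are unreachable from Q0, so their rules don't affect L(Q0).) The grammar is stratified — Q0 handles 'or' (left-recursive), Q1 handles 'xor', Q2 atoms. Each operator has a fixed associativity and precedence level, so every string has one parse.

Unambiguous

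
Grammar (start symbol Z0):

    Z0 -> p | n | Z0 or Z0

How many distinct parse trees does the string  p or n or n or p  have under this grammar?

Parse trees for p or n or n or p:
  [Z0 [Z0 p] or [Z0 [Z0 n] or [Z0 [Z0 n] or [Z0 p]]]]
  [Z0 [Z0 p] or [Z0 [Z0 [Z0 n] or [Z0 n]] or [Z0 p]]]
  [Z0 [Z0 [Z0 p] or [Z0 n]] or [Z0 [Z0 n] or [Z0 p]]]
  [Z0 [Z0 [Z0 p] or [Z0 [Z0 n] or [Z0 n]]] or [Z0 p]]
  [Z0 [Z0 [Z0 [Z0 p] or [Z0 n]] or [Z0 n]] or [Z0 p]]

5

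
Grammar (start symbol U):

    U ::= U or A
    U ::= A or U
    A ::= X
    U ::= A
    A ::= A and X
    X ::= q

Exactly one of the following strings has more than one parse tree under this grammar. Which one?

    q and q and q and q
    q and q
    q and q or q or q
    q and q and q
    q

q and q or q or q

q and q and q and q: 1 tree
q and q: 1 tree
q and q or q or q: 4 trees
q and q and q: 1 tree
q: 1 tree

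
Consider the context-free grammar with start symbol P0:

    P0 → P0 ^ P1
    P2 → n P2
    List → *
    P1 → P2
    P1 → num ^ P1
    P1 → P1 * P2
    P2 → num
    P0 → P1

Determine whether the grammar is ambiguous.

Witness: num ^ num

Derivation 1: P0 ⇒ P0 ^ P1 ⇒ P1 ^ P1 ⇒ P2 ^ P1 ⇒ num ^ P1 ⇒ num ^ P2 ⇒ num ^ num
Derivation 2: P0 ⇒ P1 ⇒ num ^ P1 ⇒ num ^ P2 ⇒ num ^ num

Two distinct leftmost derivations for the same string.

Ambiguous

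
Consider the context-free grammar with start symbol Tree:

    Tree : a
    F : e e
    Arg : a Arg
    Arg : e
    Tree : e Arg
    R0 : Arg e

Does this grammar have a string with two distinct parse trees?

(R0, F are unreachable from Tree, so their rules don't affect L(Tree).) Restricted to the reachable nonterminals, every rule has the form A → t or A → t B, and no two rules for the same A share a first terminal. The grammar encodes a DFA — one run per string.

Unambiguous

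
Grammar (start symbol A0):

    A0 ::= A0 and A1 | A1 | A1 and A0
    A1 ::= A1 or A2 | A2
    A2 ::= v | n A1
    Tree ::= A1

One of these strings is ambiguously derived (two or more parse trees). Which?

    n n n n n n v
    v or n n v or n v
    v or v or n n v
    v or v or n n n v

v or n n v or n v

n n n n n n v: 1 tree
v or n n v or n v: 3 trees
v or v or n n v: 1 tree
v or v or n n n v: 1 tree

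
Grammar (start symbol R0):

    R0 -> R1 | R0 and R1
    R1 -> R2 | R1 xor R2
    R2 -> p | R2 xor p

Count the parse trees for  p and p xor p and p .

Parse trees for p and p xor p and p:
  [R0 [R0 [R0 [R1 [R2 p]]] and [R1 [R2 [R2 p] xor p]]] and [R1 [R2 p]]]
  [R0 [R0 [R0 [R1 [R2 p]]] and [R1 [R1 [R2 p]] xor [R2 p]]] and [R1 [R2 p]]]

2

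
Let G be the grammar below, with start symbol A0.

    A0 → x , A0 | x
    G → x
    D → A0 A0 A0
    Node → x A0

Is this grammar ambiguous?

(G, D, Node are unreachable from A0, so their rules don't affect L(A0).) The reachable grammar is A → atom sep A | atom. Each atom is followed by either the separator (recurse) or end-of-string (stop) — no choice point.

Unambiguous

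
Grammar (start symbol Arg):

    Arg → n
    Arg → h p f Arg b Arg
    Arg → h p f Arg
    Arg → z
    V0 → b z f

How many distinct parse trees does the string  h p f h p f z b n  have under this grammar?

2

Parse trees for h p f h p f z b n:
  [Arg h p f [Arg h p f [Arg z]] b [Arg n]]
  [Arg h p f [Arg h p f [Arg z] b [Arg n]]]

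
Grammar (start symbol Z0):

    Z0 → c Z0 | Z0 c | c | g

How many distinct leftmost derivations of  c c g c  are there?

3

Parse trees for c c g c:
  [Z0 c [Z0 c [Z0 [Z0 g] c]]]
  [Z0 c [Z0 [Z0 c [Z0 g]] c]]
  [Z0 [Z0 c [Z0 c [Z0 g]]] c]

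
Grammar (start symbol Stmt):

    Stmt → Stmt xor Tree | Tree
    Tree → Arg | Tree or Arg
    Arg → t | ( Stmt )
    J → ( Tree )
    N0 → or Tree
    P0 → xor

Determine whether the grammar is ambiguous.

Unambiguous

(J, N0, P0 are unreachable from Stmt, so their rules don't affect L(Stmt).) Stmt → Stmt xor Tree | Tree  ;  Tree → Tree or Arg | Arg  — a left-associative chain with Arg at the bottom. Each string factors uniquely by precedence.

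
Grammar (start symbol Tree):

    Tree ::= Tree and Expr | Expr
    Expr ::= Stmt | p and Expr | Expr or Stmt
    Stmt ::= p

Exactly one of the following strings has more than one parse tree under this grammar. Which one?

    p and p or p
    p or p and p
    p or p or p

p and p or p

p and p or p: 3 trees
p or p and p: 1 tree
p or p or p: 1 tree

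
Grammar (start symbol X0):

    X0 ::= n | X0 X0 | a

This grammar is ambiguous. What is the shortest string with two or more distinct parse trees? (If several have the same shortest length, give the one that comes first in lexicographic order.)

length 1: no string has ≥2 trees
length 2: no string has ≥2 trees
length 3: a a a has 2 parse trees

Two derivations of a a a:
  X0 ⇒ X0 X0 ⇒ X0 X0 X0 ⇒ a X0 X0 ⇒ a a X0 ⇒ a a a
  X0 ⇒ X0 X0 ⇒ a X0 ⇒ a X0 X0 ⇒ a a X0 ⇒ a a a

a a a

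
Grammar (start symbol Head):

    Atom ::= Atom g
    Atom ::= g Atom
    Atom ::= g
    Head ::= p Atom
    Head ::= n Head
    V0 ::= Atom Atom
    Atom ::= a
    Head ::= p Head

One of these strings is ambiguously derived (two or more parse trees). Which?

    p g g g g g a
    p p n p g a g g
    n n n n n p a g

p g g g g g a: 1 tree
p p n p g a g g: 3 trees
n n n n n p a g: 1 tree

p p n p g a g g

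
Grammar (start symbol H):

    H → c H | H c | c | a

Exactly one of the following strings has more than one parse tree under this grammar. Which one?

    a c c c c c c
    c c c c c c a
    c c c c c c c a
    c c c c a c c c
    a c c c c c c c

c c c c a c c c

a c c c c c c: 1 tree
c c c c c c a: 1 tree
c c c c c c c a: 1 tree
c c c c a c c c: 35 trees
a c c c c c c c: 1 tree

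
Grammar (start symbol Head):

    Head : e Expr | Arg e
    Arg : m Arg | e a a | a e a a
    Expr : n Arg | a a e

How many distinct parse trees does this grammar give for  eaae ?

2

Parse trees for eaae:
  [Head e [Expr a a e]]
  [Head [Arg e a a] e]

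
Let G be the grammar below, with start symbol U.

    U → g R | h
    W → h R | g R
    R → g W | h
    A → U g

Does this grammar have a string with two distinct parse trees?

Unambiguous

Only U, W, R are reachable from U; ignoring the rest: Restricted to the reachable nonterminals, every rule has the form A → t or A → t B, and no two rules for the same A share a first terminal. The grammar encodes a DFA — one run per string.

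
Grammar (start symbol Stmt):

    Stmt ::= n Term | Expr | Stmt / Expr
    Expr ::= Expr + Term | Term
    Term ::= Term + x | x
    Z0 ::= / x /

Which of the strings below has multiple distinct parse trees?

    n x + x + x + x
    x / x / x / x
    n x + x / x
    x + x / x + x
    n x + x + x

n x + x + x + x: 1 tree
x / x / x / x: 1 tree
n x + x / x: 1 tree
x + x / x + x: 4 trees
n x + x + x: 1 tree

x + x / x + x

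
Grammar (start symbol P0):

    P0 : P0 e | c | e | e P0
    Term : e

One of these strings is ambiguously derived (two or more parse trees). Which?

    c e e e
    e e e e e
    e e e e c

c e e e: 1 tree
e e e e e: 16 trees
e e e e c: 1 tree

e e e e e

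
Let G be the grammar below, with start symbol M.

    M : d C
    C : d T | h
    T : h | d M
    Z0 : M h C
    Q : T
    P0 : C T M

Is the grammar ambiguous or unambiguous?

(Z0, Q, P0 are unreachable from M, so their rules don't affect L(M).) Each reachable nonterminal has at most one production per leading terminal, and all productions are right-linear; the derivation is determined token-by-token.

Unambiguous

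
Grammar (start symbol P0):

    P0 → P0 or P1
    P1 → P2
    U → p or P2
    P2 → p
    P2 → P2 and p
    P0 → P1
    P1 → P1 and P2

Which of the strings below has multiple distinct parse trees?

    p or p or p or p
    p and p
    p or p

p and p

p or p or p or p: 1 tree
p and p: 2 trees
p or p: 1 tree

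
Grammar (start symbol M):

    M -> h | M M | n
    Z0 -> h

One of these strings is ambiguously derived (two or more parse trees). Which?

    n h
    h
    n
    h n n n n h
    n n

n h: 1 tree
h: 1 tree
n: 1 tree
h n n n n h: 42 trees
n n: 1 tree

h n n n n h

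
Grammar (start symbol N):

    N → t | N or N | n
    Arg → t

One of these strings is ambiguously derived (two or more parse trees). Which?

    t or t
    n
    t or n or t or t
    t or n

t or t: 1 tree
n: 1 tree
t or n or t or t: 5 trees
t or n: 1 tree

t or n or t or t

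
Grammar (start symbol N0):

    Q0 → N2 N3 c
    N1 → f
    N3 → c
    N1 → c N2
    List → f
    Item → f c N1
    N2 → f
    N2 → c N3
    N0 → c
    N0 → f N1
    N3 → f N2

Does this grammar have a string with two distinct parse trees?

Unambiguous

Only N0, N1, N2, N3 are reachable from N0; ignoring the rest: Restricted to the reachable nonterminals, every rule has the form A → t or A → t B, and no two rules for the same A share a first terminal. The grammar encodes a DFA — one run per string.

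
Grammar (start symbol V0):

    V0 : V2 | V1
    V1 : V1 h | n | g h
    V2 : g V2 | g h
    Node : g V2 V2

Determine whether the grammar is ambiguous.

Ambiguous

Witness: g h

Derivation 1: V0 ⇒ V2 ⇒ g h
Derivation 2: V0 ⇒ V1 ⇒ g h

Two distinct leftmost derivations for the same string.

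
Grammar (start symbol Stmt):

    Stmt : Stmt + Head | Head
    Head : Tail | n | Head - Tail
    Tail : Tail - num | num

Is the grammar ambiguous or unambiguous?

Witness: num - num

Derivation 1: Stmt ⇒ Head ⇒ Tail ⇒ Tail - num ⇒ num - num
Derivation 2: Stmt ⇒ Head ⇒ Head - Tail ⇒ Tail - Tail ⇒ num - Tail ⇒ num - num

Two distinct leftmost derivations for the same string.

Ambiguous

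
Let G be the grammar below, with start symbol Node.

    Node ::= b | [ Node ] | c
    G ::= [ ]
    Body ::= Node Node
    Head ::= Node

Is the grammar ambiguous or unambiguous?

Unambiguous

Only Node is reachable from Node; ignoring the rest: Each string is a nest of matched brackets around a single atom. An opening bracket forces the recursive rule; an atom forces the base rule.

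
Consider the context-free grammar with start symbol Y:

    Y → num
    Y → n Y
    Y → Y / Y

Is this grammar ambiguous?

Ambiguous

Witness: n num / num

Derivation 1: Y ⇒ n Y ⇒ n Y / Y ⇒ n num / Y ⇒ n num / num
Derivation 2: Y ⇒ Y / Y ⇒ n Y / Y ⇒ n num / Y ⇒ n num / num

Two distinct leftmost derivations for the same string.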